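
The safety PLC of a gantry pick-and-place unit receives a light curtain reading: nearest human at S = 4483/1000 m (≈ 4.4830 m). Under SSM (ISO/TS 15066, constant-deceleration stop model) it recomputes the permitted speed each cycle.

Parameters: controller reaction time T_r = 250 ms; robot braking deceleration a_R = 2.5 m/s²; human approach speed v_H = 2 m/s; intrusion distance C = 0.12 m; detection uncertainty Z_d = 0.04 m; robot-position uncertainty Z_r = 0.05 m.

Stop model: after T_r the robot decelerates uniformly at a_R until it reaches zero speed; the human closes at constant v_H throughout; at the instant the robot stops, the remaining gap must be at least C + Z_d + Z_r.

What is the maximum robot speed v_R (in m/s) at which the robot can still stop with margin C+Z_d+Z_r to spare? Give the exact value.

v_R_max = 49/20 m/s = 2.4500 m/s

at the boundary: (1/5)·v² + (21/20)·v + (-3773/1000) = 0
  disc = (21/20)² − 4·(1/5)·(-3773/1000) = 41209/10000 ; √disc = 203/100
  v_R = (−(21/20) + 203/100) / (2·(1/5)) = 49/20 m/s
check:
braking lasts T_s = (49/20)/(5/2) = 0.9800 s
robot covers v_R·T_r = 2.4500·0.2500 = 0.6125 m before braking
braking distance = 2.4500²/(2·2.5000) = 1.2005 m
person approaches 2.0000·(0.2500+0.9800) = 2.4600 m
margins: 0.1200+0.0400+0.0500 = 0.2100 m
sum ≈ 0.6125+1.2005+2.4600+0.2100 ≈ 4.4830 m = S ✓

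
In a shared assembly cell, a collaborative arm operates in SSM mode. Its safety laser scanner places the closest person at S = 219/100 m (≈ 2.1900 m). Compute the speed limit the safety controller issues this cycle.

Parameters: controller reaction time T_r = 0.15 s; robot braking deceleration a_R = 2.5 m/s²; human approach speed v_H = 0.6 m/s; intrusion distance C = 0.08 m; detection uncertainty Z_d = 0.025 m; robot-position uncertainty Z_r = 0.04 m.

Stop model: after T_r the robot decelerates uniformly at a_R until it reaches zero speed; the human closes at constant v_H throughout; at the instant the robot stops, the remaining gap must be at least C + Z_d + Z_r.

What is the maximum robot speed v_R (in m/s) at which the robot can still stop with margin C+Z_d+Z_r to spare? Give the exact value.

at the boundary: (1/5)·v² + (39/100)·v + (-391/200) = 0
  disc = (39/100)² − 4·(1/5)·(-391/200) = 17161/10000 ; √disc = 131/100
  v_R = (−(39/100) + 131/100) / (2·(1/5)) = 23/10 m/s
check:
braking lasts T_s = (23/10)/(5/2) = 0.9200 s
robot covers v_R·T_r = 2.3000·0.1500 = 0.3450 m before braking
robot covers 2.3000·0.9200 − ½·2.5000·0.9200² = 1.0580 m while stopping
human closes 0.6000·1.0700 = 0.6420 m
margins: 0.0800+0.0250+0.0400 = 0.1450 m
sum ≈ 0.3450+1.0580+0.6420+0.1450 ≈ 2.1900 m = S ✓

v_R_max = 23/10 m/s = 2.3000 m/s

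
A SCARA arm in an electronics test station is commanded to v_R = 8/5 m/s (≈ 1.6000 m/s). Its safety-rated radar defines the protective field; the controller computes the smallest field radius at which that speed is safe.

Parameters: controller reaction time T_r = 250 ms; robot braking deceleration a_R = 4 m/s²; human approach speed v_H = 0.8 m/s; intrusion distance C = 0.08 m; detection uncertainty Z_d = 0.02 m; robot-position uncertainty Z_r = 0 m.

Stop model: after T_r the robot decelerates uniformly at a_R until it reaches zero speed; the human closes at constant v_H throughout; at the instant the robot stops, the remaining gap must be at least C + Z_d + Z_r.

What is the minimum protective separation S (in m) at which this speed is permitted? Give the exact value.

S_min = 67/50 m = 1.3400 m

T_s = v_R/a_R = (8/5)/4 = 0.4000 s
reaction-phase robot travel = 1.6000·0.2500 = 0.4000 m
robot under decel: 1.6000²/(2·4.0000) = 0.3200 m
human closes 0.8000·0.6500 = 0.5200 m
margins: 0.0800+0.0200+0.0000 = 0.1000 m
S_min ≈ 0.4000+0.3200+0.5200+0.1000  ⇒  S_min = 67/50 m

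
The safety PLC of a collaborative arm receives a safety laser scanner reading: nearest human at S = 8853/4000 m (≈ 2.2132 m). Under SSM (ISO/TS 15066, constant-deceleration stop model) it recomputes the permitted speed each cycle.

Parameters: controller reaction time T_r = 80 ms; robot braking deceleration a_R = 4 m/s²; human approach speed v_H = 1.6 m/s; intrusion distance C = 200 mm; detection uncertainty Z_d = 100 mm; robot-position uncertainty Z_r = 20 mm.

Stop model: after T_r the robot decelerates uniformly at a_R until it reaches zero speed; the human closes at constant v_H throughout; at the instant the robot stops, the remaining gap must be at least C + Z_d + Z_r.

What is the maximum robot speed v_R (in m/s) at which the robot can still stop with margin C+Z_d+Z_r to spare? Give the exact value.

v_R_max = 23/10 m/s = 2.3000 m/s

collect terms ⇒ (1/8)·v_R² + (12/25)·v_R + (-7061/4000) = 0
  disc = (12/25)² − 4·(1/8)·(-7061/4000) = 44521/40000 ; √disc = 211/200
  v_R = (−(12/25) + 211/200) / (2·(1/8)) = 23/10 m/s
check:
braking lasts T_s = (23/10)/4 = 0.5750 s
robot covers v_R·T_r = 2.3000·0.0800 = 0.1840 m before braking
robot under decel: 2.3000²/(2·4.0000) = 0.6613 m
human closes 1.6000·0.6550 = 1.0480 m
C+Z_d+Z_r = 0.2000+0.1000+0.0200 = 0.3200 m
sum ≈ 0.1840+0.6613+1.0480+0.3200 ≈ 2.2132 m = S ✓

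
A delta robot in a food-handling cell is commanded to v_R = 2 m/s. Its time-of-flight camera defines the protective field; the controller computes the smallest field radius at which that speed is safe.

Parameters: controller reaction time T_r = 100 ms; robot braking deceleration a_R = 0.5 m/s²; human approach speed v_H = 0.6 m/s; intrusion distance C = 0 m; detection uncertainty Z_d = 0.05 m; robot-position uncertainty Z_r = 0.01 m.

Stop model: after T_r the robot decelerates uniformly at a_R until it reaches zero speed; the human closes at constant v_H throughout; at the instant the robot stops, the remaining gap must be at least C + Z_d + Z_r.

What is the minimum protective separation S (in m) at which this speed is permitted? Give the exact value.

braking lasts T_s = 2/(1/2) = 4.0000 s
robot in T_r: 2.0000·0.1000 = 0.2000 m
robot under decel: 2.0000²/(2·0.5000) = 4.0000 m
human closes 0.6000·4.1000 = 2.4600 m
residual clearance needed = 0.0000+0.0500+0.0100 = 0.0600 m
S_min ≈ 0.2000+4.0000+2.4600+0.0600  ⇒  S_min = 168/25 m

S_min = 168/25 m = 6.7200 m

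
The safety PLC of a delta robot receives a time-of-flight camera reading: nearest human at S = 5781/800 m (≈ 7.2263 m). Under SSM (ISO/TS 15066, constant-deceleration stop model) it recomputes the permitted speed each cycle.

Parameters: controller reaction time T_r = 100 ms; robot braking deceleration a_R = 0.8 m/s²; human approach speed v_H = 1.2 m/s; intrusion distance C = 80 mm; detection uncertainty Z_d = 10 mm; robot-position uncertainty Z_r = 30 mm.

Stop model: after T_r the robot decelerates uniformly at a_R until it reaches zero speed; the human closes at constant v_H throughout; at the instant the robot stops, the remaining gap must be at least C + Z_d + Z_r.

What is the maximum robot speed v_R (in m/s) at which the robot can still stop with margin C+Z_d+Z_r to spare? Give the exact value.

v_R_max = 23/10 m/s = 2.3000 m/s

collect terms ⇒ (5/8)·v_R² + (8/5)·v_R + (-5589/800) = 0
  disc = (8/5)² − 4·(5/8)·(-5589/800) = 32041/1600 ; √disc = 179/40
  v_R = (−(8/5) + 179/40) / (2·(5/8)) = 23/10 m/s
check:
braking lasts T_s = (23/10)/(4/5) = 2.8750 s
robot in T_r: 2.3000·0.1000 = 0.2300 m
robot under decel: 2.3000²/(2·0.8000) = 3.3062 m
human over T_r+T_s: 1.2000·(0.1000+2.8750) = 3.5700 m
margins: 0.0800+0.0100+0.0300 = 0.1200 m
sum ≈ 0.2300+3.3062+3.5700+0.1200 ≈ 7.2263 m = S ✓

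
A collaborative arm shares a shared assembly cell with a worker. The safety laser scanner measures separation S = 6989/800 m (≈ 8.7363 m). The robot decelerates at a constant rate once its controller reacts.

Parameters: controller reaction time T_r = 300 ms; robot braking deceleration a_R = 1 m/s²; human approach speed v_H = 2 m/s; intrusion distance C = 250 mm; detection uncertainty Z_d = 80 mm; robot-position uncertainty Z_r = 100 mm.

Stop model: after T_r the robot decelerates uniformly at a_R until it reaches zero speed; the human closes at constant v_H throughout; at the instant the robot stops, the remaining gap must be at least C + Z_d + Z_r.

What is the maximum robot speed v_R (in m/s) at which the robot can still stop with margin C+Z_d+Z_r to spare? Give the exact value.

v_R_max = 9/4 m/s = 2.2500 m/s

quadratic (1/2)·v² + (23/10)·v + (-1233/160) = 0
  disc = (23/10)² − 4·(1/2)·(-1233/160) = 8281/400 ; √disc = 91/20
  v_R = (−(23/10) + 91/20) / (2·(1/2)) = 9/4 m/s
check:
braking lasts T_s = (9/4)/1 = 2.2500 s
reaction-phase robot travel = 2.2500·0.3000 = 0.6750 m
robot under decel: 2.2500²/(2·1.0000) = 2.5312 m
human closes 2.0000·2.5500 = 5.1000 m
residual clearance needed = 0.2500+0.0800+0.1000 = 0.4300 m
sum ≈ 0.6750+2.5312+5.1000+0.4300 ≈ 8.7363 m = S ✓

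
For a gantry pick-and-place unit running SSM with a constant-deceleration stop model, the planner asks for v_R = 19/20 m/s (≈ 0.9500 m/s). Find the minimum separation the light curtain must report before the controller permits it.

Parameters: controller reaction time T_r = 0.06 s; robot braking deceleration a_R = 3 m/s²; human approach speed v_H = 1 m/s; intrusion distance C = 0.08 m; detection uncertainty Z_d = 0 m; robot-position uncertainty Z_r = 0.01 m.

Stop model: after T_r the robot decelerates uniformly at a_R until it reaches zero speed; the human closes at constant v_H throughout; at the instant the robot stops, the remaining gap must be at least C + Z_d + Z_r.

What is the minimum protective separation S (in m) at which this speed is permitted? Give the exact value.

S_min = 8089/12000 m = 0.6741 m

braking lasts T_s = (19/20)/3 = 0.3167 s
robot covers v_R·T_r = 0.9500·0.0600 = 0.0570 m before braking
robot under decel: 0.9500²/(2·3.0000) = 0.1504 m
human over T_r+T_s: 1.0000·(0.0600+0.3167) = 0.3767 m
residual clearance needed = 0.0800+0.0000+0.0100 = 0.0900 m
S_min ≈ 0.0570+0.1504+0.3767+0.0900  ⇒  S_min = 8089/12000 m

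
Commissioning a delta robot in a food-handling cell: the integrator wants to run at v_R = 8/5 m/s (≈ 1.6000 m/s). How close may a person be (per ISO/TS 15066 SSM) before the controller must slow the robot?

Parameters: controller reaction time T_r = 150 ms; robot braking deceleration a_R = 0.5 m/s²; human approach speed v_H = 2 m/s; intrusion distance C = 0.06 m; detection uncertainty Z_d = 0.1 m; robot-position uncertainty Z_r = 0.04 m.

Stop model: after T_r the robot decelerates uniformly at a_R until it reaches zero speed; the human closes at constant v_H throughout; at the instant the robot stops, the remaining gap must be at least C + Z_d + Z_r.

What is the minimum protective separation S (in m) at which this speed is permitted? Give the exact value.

S_min = 97/10 m = 9.7000 m

braking lasts T_s = (8/5)/(1/2) = 3.2000 s
robot in T_r: 1.6000·0.1500 = 0.2400 m
robot under decel: 1.6000²/(2·0.5000) = 2.5600 m
human over T_r+T_s: 2.0000·(0.1500+3.2000) = 6.7000 m
residual clearance needed = 0.0600+0.1000+0.0400 = 0.2000 m
S_min ≈ 0.2400+2.5600+6.7000+0.2000  ⇒  S_min = 97/10 m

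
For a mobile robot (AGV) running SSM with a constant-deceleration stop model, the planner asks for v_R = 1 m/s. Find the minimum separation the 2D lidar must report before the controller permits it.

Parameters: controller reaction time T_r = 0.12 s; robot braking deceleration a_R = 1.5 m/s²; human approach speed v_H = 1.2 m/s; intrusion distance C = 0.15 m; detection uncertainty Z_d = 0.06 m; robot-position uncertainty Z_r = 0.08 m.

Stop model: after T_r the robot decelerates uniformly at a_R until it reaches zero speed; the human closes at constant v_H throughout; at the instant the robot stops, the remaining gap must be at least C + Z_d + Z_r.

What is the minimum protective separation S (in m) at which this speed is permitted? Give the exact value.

S_min = 2531/1500 m = 1.6873 m

stop time T_s = 1/(3/2) = 0.6667 s
robot in T_r: 1.0000·0.1200 = 0.1200 m
robot under decel: 1.0000²/(2·1.5000) = 0.3333 m
human closes 1.2000·0.7867 = 0.9440 m
residual clearance needed = 0.1500+0.0600+0.0800 = 0.2900 m
S_min ≈ 0.1200+0.3333+0.9440+0.2900  ⇒  S_min = 2531/1500 m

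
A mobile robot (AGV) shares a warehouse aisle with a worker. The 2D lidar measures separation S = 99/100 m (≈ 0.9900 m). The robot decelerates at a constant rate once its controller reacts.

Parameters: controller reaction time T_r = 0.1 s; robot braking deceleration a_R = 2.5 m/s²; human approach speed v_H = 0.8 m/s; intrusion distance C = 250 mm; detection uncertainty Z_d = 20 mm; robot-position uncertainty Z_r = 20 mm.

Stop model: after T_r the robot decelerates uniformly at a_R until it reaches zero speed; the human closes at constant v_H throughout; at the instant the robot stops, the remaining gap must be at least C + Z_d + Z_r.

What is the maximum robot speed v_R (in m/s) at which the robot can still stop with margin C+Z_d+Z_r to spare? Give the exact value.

v_R_max = 1 m/s = 1.0000 m/s

quadratic (1/5)·v² + (21/50)·v + (-31/50) = 0
  disc = (21/50)² − 4·(1/5)·(-31/50) = 1681/2500 ; √disc = 41/50
  v_R = (−(21/50) + 41/50) / (2·(1/5)) = 1 m/s
check:
T_s = v_R/a_R = 1/(5/2) = 0.4000 s
robot in T_r: 1.0000·0.1000 = 0.1000 m
robot under decel: 1.0000²/(2·2.5000) = 0.2000 m
person approaches 0.8000·(0.1000+0.4000) = 0.4000 m
margins: 0.2500+0.0200+0.0200 = 0.2900 m
sum ≈ 0.1000+0.2000+0.4000+0.2900 ≈ 0.9900 m = S ✓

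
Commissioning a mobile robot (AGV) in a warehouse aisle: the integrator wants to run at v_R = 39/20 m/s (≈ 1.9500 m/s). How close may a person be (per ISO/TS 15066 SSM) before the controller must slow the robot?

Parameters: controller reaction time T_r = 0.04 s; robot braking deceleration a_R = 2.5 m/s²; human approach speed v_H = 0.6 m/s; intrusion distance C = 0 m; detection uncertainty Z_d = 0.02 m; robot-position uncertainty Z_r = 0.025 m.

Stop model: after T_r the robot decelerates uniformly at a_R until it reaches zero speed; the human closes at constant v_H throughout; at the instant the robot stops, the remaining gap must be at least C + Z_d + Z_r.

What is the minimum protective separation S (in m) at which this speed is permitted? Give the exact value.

T_s = v_R/a_R = (39/20)/(5/2) = 0.7800 s
reaction-phase robot travel = 1.9500·0.0400 = 0.0780 m
robot covers 1.9500·0.7800 − ½·2.5000·0.7800² = 0.7605 m while stopping
person approaches 0.6000·(0.0400+0.7800) = 0.4920 m
margins: 0.0000+0.0200+0.0250 = 0.0450 m
S_min ≈ 0.0780+0.7605+0.4920+0.0450  ⇒  S_min = 2751/2000 m

S_min = 2751/2000 m = 1.3755 m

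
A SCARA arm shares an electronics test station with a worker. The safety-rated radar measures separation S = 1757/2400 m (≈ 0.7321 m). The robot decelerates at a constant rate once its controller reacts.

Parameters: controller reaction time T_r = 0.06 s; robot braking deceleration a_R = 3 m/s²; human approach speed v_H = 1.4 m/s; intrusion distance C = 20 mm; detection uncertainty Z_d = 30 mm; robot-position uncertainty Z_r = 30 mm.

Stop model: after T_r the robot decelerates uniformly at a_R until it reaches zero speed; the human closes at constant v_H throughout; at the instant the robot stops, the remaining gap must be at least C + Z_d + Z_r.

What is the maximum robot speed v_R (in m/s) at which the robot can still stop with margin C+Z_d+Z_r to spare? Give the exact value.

v_R_max = 17/20 m/s = 0.8500 m/s

collect terms ⇒ (1/6)·v_R² + (79/150)·v_R + (-6817/12000) = 0
  disc = (79/150)² − 4·(1/6)·(-6817/12000) = 6561/10000 ; √disc = 81/100
  v_R = (−(79/150) + 81/100) / (2·(1/6)) = 17/20 m/s
check:
T_s = v_R/a_R = (17/20)/3 = 0.2833 s
reaction-phase robot travel = 0.8500·0.0600 = 0.0510 m
braking distance = 0.8500²/(2·3.0000) = 0.1204 m
human over T_r+T_s: 1.4000·(0.0600+0.2833) = 0.4807 m
C+Z_d+Z_r = 0.0200+0.0300+0.0300 = 0.0800 m
sum ≈ 0.0510+0.1204+0.4807+0.0800 ≈ 0.7321 m = S ✓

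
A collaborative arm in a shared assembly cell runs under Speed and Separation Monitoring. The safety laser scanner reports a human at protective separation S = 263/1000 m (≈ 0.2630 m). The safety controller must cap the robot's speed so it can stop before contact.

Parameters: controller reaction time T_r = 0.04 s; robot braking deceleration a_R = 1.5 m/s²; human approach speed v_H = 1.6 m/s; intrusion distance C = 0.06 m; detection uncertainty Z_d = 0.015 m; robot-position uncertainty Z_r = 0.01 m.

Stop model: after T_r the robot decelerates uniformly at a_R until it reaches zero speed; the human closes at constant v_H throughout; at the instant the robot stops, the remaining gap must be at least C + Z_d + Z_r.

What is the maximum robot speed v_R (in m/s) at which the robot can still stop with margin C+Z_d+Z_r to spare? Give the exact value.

quadratic (1/3)·v² + (83/75)·v + (-57/500) = 0
  disc = (83/75)² − 4·(1/3)·(-57/500) = 7744/5625 ; √disc = 88/75
  v_R = (−(83/75) + 88/75) / (2·(1/3)) = 1/10 m/s
check:
braking lasts T_s = (1/10)/(3/2) = 0.0667 s
robot covers v_R·T_r = 0.1000·0.0400 = 0.0040 m before braking
robot under decel: 0.1000²/(2·1.5000) = 0.0033 m
person approaches 1.6000·(0.0400+0.0667) = 0.1707 m
residual clearance needed = 0.0600+0.0150+0.0100 = 0.0850 m
sum ≈ 0.0040+0.0033+0.1707+0.0850 ≈ 0.2630 m = S ✓

v_R_max = 1/10 m/s = 0.1000 m/s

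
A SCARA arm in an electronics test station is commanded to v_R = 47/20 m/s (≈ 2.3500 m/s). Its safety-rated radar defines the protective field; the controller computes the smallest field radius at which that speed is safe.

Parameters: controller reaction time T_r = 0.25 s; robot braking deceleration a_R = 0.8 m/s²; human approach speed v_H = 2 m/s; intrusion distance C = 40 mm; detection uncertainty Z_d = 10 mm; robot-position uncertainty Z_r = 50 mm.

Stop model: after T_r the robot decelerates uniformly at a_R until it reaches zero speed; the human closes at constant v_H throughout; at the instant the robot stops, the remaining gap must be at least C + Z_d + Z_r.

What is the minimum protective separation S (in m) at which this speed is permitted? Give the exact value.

S_min = 6729/640 m = 10.5141 m

braking lasts T_s = (47/20)/(4/5) = 2.9375 s
reaction-phase robot travel = 2.3500·0.2500 = 0.5875 m
braking distance = 2.3500²/(2·0.8000) = 3.4516 m
human over T_r+T_s: 2.0000·(0.2500+2.9375) = 6.3750 m
residual clearance needed = 0.0400+0.0100+0.0500 = 0.1000 m
S_min ≈ 0.5875+3.4516+6.3750+0.1000  ⇒  S_min = 6729/640 m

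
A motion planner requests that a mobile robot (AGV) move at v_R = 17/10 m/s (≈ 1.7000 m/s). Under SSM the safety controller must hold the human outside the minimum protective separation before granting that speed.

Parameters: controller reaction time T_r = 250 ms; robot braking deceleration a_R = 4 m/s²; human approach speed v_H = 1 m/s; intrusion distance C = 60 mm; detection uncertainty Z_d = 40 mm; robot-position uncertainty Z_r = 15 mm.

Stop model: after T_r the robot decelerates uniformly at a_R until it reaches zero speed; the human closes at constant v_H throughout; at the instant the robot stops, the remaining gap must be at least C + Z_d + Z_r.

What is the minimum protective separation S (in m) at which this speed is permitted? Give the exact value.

S_min = 1261/800 m = 1.5762 m

braking lasts T_s = (17/10)/4 = 0.4250 s
reaction-phase robot travel = 1.7000·0.2500 = 0.4250 m
robot under decel: 1.7000²/(2·4.0000) = 0.3613 m
human over T_r+T_s: 1.0000·(0.2500+0.4250) = 0.6750 m
C+Z_d+Z_r = 0.0600+0.0400+0.0150 = 0.1150 m
S_min ≈ 0.4250+0.3613+0.6750+0.1150  ⇒  S_min = 1261/800 m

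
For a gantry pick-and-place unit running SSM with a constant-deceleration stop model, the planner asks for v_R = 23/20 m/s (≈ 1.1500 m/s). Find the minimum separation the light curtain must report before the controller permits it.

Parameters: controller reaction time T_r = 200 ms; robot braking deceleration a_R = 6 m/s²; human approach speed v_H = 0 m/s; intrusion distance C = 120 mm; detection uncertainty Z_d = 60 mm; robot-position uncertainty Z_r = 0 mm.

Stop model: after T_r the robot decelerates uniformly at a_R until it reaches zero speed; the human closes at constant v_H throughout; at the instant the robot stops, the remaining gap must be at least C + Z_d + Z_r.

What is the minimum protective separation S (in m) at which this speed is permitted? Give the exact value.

S_min = 2497/4800 m = 0.5202 m

T_s = v_R/a_R = (23/20)/6 = 0.1917 s
reaction-phase robot travel = 1.1500·0.2000 = 0.2300 m
robot covers 1.1500·0.1917 − ½·6.0000·0.1917² = 0.1102 m while stopping
human over T_r+T_s: 0.0000·(0.2000+0.1917) = 0.0000 m
margins: 0.1200+0.0600+0.0000 = 0.1800 m
S_min ≈ 0.2300+0.1102+0.0000+0.1800  ⇒  S_min = 2497/4800 m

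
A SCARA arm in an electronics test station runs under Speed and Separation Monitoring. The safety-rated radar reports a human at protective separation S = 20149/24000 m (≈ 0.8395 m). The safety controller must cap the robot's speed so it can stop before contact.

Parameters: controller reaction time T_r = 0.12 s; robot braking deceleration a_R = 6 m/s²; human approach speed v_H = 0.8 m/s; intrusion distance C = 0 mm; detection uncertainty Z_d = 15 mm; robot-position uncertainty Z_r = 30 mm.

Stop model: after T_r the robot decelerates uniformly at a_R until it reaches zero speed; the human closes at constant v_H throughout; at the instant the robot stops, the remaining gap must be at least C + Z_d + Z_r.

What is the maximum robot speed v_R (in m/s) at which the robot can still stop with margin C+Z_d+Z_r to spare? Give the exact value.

v_R_max = 7/4 m/s = 1.7500 m/s

collect terms ⇒ (1/12)·v_R² + (19/75)·v_R + (-3353/4800) = 0
  disc = (19/75)² − 4·(1/12)·(-3353/4800) = 11881/40000 ; √disc = 109/200
  v_R = (−(19/75) + 109/200) / (2·(1/12)) = 7/4 m/s
check:
braking lasts T_s = (7/4)/6 = 0.2917 s
robot covers v_R·T_r = 1.7500·0.1200 = 0.2100 m before braking
robot covers 1.7500·0.2917 − ½·6.0000·0.2917² = 0.2552 m while stopping
person approaches 0.8000·(0.1200+0.2917) = 0.3293 m
residual clearance needed = 0.0000+0.0150+0.0300 = 0.0450 m
sum ≈ 0.2100+0.2552+0.3293+0.0450 ≈ 0.8395 m = S ✓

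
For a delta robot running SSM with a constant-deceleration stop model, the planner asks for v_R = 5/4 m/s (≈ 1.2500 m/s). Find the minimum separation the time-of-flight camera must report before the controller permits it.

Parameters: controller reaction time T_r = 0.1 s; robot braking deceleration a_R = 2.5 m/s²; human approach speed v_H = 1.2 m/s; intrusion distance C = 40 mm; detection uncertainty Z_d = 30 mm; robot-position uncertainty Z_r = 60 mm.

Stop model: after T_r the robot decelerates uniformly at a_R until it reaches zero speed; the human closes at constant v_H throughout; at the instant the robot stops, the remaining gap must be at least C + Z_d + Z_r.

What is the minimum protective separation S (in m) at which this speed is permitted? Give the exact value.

T_s = v_R/a_R = (5/4)/(5/2) = 0.5000 s
robot in T_r: 1.2500·0.1000 = 0.1250 m
robot under decel: 1.2500²/(2·2.5000) = 0.3125 m
human closes 1.2000·0.6000 = 0.7200 m
residual clearance needed = 0.0400+0.0300+0.0600 = 0.1300 m
S_min ≈ 0.1250+0.3125+0.7200+0.1300  ⇒  S_min = 103/80 m

S_min = 103/80 m = 1.2875 m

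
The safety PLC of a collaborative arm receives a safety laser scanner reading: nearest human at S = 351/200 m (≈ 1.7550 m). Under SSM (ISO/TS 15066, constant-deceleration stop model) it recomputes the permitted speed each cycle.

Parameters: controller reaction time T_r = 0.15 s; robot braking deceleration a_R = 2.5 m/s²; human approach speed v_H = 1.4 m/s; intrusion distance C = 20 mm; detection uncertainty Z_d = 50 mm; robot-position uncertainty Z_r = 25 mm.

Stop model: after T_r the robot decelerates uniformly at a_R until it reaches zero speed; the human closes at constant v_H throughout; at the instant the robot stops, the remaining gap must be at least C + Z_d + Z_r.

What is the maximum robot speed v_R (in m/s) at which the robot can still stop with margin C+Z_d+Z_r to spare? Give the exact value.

at the boundary: (1/5)·v² + (71/100)·v + (-29/20) = 0
  disc = (71/100)² − 4·(1/5)·(-29/20) = 16641/10000 ; √disc = 129/100
  v_R = (−(71/100) + 129/100) / (2·(1/5)) = 29/20 m/s
check:
braking lasts T_s = (29/20)/(5/2) = 0.5800 s
robot in T_r: 1.4500·0.1500 = 0.2175 m
robot under decel: 1.4500²/(2·2.5000) = 0.4205 m
human closes 1.4000·0.7300 = 1.0220 m
residual clearance needed = 0.0200+0.0500+0.0250 = 0.0950 m
sum ≈ 0.2175+0.4205+1.0220+0.0950 ≈ 1.7550 m = S ✓

v_R_max = 29/20 m/s = 1.4500 m/s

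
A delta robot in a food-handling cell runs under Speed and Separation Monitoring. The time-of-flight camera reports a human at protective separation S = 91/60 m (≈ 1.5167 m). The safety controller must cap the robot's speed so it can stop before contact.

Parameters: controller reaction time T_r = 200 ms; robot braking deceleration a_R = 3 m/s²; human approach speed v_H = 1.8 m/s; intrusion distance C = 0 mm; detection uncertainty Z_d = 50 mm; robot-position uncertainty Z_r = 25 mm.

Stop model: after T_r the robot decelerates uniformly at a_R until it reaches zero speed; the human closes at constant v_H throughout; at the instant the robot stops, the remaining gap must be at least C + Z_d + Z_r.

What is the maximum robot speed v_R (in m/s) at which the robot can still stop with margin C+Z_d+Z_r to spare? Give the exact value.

v_R_max = 11/10 m/s = 1.1000 m/s

at the boundary: (1/6)·v² + (4/5)·v + (-649/600) = 0
  disc = (4/5)² − 4·(1/6)·(-649/600) = 49/36 ; √disc = 7/6
  v_R = (−(4/5) + 7/6) / (2·(1/6)) = 11/10 m/s
check:
stop time T_s = (11/10)/3 = 0.3667 s
reaction-phase robot travel = 1.1000·0.2000 = 0.2200 m
robot under decel: 1.1000²/(2·3.0000) = 0.2017 m
human closes 1.8000·0.5667 = 1.0200 m
C+Z_d+Z_r = 0.0000+0.0500+0.0250 = 0.0750 m
sum ≈ 0.2200+0.2017+1.0200+0.0750 ≈ 1.5167 m = S ✓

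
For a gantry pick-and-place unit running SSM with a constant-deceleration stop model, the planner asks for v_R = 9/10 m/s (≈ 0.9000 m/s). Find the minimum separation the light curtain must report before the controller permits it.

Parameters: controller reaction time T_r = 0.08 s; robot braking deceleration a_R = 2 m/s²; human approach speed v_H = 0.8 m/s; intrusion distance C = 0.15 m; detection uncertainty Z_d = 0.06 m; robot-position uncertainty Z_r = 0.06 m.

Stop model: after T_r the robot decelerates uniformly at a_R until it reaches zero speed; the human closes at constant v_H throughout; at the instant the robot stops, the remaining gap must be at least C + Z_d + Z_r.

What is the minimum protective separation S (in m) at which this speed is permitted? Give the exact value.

S_min = 1937/2000 m = 0.9685 m

stop time T_s = (9/10)/2 = 0.4500 s
reaction-phase robot travel = 0.9000·0.0800 = 0.0720 m
braking distance = 0.9000²/(2·2.0000) = 0.2025 m
human over T_r+T_s: 0.8000·(0.0800+0.4500) = 0.4240 m
residual clearance needed = 0.1500+0.0600+0.0600 = 0.2700 m
S_min ≈ 0.0720+0.2025+0.4240+0.2700  ⇒  S_min = 1937/2000 m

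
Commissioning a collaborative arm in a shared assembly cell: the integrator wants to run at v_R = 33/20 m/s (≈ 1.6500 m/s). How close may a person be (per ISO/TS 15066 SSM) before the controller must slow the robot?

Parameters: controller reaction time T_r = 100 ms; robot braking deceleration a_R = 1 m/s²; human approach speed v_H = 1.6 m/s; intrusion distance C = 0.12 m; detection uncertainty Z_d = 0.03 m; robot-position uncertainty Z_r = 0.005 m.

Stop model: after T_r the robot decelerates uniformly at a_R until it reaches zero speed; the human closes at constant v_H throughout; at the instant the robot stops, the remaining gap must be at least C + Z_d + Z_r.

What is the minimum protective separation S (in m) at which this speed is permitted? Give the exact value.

S_min = 717/160 m = 4.4813 m

stop time T_s = (33/20)/1 = 1.6500 s
robot in T_r: 1.6500·0.1000 = 0.1650 m
robot under decel: 1.6500²/(2·1.0000) = 1.3613 m
human closes 1.6000·1.7500 = 2.8000 m
C+Z_d+Z_r = 0.1200+0.0300+0.0050 = 0.1550 m
S_min ≈ 0.1650+1.3613+2.8000+0.1550  ⇒  S_min = 717/160 m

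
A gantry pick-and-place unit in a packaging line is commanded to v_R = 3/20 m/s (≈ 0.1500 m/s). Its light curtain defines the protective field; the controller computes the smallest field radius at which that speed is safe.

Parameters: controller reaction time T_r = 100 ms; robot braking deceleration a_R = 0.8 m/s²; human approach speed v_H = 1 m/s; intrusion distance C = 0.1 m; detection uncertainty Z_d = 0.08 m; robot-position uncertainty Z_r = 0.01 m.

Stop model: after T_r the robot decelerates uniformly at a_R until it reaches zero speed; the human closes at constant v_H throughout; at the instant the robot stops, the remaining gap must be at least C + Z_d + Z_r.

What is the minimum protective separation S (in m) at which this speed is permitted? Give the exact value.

stop time T_s = (3/20)/(4/5) = 0.1875 s
robot covers v_R·T_r = 0.1500·0.1000 = 0.0150 m before braking
robot under decel: 0.1500²/(2·0.8000) = 0.0141 m
person approaches 1.0000·(0.1000+0.1875) = 0.2875 m
margins: 0.1000+0.0800+0.0100 = 0.1900 m
S_min ≈ 0.0150+0.0141+0.2875+0.1900  ⇒  S_min = 1621/3200 m

S_min = 1621/3200 m = 0.5066 m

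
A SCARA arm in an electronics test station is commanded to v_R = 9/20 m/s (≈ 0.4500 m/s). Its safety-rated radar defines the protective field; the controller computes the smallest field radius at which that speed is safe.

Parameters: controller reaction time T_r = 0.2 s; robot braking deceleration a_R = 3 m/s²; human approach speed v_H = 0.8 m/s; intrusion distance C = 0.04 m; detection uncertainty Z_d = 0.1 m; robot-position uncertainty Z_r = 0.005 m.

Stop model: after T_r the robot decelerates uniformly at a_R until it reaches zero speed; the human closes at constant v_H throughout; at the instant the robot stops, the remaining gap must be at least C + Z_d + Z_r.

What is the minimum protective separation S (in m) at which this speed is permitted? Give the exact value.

S_min = 439/800 m = 0.5487 m

braking lasts T_s = (9/20)/3 = 0.1500 s
robot covers v_R·T_r = 0.4500·0.2000 = 0.0900 m before braking
robot under decel: 0.4500²/(2·3.0000) = 0.0338 m
human closes 0.8000·0.3500 = 0.2800 m
C+Z_d+Z_r = 0.0400+0.1000+0.0050 = 0.1450 m
S_min ≈ 0.0900+0.0338+0.2800+0.1450  ⇒  S_min = 439/800 m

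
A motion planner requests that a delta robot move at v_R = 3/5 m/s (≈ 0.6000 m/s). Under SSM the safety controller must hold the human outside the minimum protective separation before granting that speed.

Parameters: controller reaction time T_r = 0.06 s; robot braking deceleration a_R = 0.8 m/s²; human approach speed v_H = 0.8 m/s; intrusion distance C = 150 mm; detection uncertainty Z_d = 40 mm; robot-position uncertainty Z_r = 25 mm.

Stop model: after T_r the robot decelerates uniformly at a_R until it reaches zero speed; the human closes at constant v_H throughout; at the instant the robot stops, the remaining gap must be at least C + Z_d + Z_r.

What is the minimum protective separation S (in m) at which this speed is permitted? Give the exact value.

S_min = 281/250 m = 1.1240 m

braking lasts T_s = (3/5)/(4/5) = 0.7500 s
robot in T_r: 0.6000·0.0600 = 0.0360 m
robot under decel: 0.6000²/(2·0.8000) = 0.2250 m
person approaches 0.8000·(0.0600+0.7500) = 0.6480 m
residual clearance needed = 0.1500+0.0400+0.0250 = 0.2150 m
S_min ≈ 0.0360+0.2250+0.6480+0.2150  ⇒  S_min = 281/250 m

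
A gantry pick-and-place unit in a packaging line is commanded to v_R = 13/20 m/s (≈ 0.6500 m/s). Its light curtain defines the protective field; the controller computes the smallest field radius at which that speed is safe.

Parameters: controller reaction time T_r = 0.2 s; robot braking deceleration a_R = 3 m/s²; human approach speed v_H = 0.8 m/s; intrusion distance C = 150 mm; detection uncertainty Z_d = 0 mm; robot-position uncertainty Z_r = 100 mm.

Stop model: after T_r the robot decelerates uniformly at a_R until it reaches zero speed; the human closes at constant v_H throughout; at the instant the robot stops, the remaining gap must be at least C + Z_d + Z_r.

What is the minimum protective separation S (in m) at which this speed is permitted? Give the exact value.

S_min = 627/800 m = 0.7837 m

stop time T_s = (13/20)/3 = 0.2167 s
reaction-phase robot travel = 0.6500·0.2000 = 0.1300 m
braking distance = 0.6500²/(2·3.0000) = 0.0704 m
person approaches 0.8000·(0.2000+0.2167) = 0.3333 m
margins: 0.1500+0.0000+0.1000 = 0.2500 m
S_min ≈ 0.1300+0.0704+0.3333+0.2500  ⇒  S_min = 627/800 m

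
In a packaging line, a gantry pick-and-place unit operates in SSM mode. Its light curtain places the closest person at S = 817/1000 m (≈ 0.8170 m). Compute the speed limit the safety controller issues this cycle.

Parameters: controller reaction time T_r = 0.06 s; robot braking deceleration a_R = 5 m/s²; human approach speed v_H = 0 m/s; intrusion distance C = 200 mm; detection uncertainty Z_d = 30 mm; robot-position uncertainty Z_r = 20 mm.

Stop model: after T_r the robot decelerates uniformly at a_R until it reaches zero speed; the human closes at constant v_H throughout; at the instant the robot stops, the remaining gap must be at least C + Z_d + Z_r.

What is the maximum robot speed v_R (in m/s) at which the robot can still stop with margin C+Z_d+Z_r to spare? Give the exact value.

v_R_max = 21/10 m/s = 2.1000 m/s

at the boundary: (1/10)·v² + (3/50)·v + (-567/1000) = 0
  disc = (3/50)² − 4·(1/10)·(-567/1000) = 144/625 ; √disc = 12/25
  v_R = (−(3/50) + 12/25) / (2·(1/10)) = 21/10 m/s
check:
braking lasts T_s = (21/10)/5 = 0.4200 s
robot covers v_R·T_r = 2.1000·0.0600 = 0.1260 m before braking
braking distance = 2.1000²/(2·5.0000) = 0.4410 m
human closes 0.0000·0.4800 = 0.0000 m
C+Z_d+Z_r = 0.2000+0.0300+0.0200 = 0.2500 m
sum ≈ 0.1260+0.4410+0.0000+0.2500 ≈ 0.8170 m = S ✓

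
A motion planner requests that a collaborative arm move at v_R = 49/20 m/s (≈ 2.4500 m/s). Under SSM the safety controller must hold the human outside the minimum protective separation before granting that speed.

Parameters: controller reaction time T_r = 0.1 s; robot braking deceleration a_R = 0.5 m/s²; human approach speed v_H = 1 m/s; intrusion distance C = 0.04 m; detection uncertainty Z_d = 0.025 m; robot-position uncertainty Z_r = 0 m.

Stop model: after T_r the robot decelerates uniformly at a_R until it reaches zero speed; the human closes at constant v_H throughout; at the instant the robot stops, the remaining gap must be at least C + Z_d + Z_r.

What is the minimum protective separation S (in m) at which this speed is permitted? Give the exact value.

S_min = 181/16 m = 11.3125 m

stop time T_s = (49/20)/(1/2) = 4.9000 s
robot covers v_R·T_r = 2.4500·0.1000 = 0.2450 m before braking
robot covers 2.4500·4.9000 − ½·0.5000·4.9000² = 6.0025 m while stopping
human over T_r+T_s: 1.0000·(0.1000+4.9000) = 5.0000 m
residual clearance needed = 0.0400+0.0250+0.0000 = 0.0650 m
S_min ≈ 0.2450+6.0025+5.0000+0.0650  ⇒  S_min = 181/16 m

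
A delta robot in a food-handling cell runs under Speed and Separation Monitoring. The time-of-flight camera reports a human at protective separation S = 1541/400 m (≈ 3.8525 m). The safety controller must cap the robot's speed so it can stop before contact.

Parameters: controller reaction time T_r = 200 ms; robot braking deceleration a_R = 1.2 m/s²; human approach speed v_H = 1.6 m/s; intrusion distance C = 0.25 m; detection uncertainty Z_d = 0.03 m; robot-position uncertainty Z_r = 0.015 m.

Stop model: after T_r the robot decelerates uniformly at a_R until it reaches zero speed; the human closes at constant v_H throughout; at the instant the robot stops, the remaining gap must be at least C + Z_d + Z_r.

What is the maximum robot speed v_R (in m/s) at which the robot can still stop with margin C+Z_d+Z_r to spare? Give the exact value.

v_R_max = 3/2 m/s = 1.5000 m/s

quadratic (5/12)·v² + (23/15)·v + (-259/80) = 0
  disc = (23/15)² − 4·(5/12)·(-259/80) = 27889/3600 ; √disc = 167/60
  v_R = (−(23/15) + 167/60) / (2·(5/12)) = 3/2 m/s
check:
T_s = v_R/a_R = (3/2)/(6/5) = 1.2500 s
robot covers v_R·T_r = 1.5000·0.2000 = 0.3000 m before braking
robot under decel: 1.5000²/(2·1.2000) = 0.9375 m
human closes 1.6000·1.4500 = 2.3200 m
residual clearance needed = 0.2500+0.0300+0.0150 = 0.2950 m
sum ≈ 0.3000+0.9375+2.3200+0.2950 ≈ 3.8525 m = S ✓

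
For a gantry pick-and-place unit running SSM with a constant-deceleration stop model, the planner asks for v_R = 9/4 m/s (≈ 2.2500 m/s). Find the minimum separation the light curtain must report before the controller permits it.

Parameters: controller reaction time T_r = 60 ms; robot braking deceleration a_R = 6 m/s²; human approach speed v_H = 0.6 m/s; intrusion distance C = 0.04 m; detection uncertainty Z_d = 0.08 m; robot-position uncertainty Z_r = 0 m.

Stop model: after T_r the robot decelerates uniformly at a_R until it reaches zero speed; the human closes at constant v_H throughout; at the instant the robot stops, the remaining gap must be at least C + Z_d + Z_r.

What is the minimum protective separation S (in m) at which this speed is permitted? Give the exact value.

S_min = 7503/8000 m = 0.9379 m

braking lasts T_s = (9/4)/6 = 0.3750 s
reaction-phase robot travel = 2.2500·0.0600 = 0.1350 m
robot under decel: 2.2500²/(2·6.0000) = 0.4219 m
person approaches 0.6000·(0.0600+0.3750) = 0.2610 m
residual clearance needed = 0.0400+0.0800+0.0000 = 0.1200 m
S_min ≈ 0.1350+0.4219+0.2610+0.1200  ⇒  S_min = 7503/8000 m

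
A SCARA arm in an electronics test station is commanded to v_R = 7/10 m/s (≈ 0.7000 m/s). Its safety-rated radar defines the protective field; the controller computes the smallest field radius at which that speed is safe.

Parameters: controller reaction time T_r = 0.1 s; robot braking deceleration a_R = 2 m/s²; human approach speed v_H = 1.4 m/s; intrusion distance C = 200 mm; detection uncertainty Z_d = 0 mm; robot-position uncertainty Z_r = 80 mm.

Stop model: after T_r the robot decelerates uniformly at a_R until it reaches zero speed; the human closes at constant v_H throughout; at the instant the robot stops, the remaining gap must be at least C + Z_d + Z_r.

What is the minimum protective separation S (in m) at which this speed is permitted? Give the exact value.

T_s = v_R/a_R = (7/10)/2 = 0.3500 s
robot in T_r: 0.7000·0.1000 = 0.0700 m
braking distance = 0.7000²/(2·2.0000) = 0.1225 m
person approaches 1.4000·(0.1000+0.3500) = 0.6300 m
C+Z_d+Z_r = 0.2000+0.0000+0.0800 = 0.2800 m
S_min ≈ 0.0700+0.1225+0.6300+0.2800  ⇒  S_min = 441/400 m

S_min = 441/400 m = 1.1025 m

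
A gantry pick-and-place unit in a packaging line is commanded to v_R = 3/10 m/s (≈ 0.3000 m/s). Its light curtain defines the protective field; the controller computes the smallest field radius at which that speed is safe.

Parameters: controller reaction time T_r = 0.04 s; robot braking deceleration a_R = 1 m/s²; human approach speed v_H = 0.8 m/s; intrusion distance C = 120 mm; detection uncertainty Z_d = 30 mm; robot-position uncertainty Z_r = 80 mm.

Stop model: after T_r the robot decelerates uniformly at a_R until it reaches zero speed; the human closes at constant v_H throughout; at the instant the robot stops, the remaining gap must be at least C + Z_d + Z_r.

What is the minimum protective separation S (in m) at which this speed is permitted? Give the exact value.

S_min = 559/1000 m = 0.5590 m

stop time T_s = (3/10)/1 = 0.3000 s
robot covers v_R·T_r = 0.3000·0.0400 = 0.0120 m before braking
robot covers 0.3000·0.3000 − ½·1.0000·0.3000² = 0.0450 m while stopping
human closes 0.8000·0.3400 = 0.2720 m
margins: 0.1200+0.0300+0.0800 = 0.2300 m
S_min ≈ 0.0120+0.0450+0.2720+0.2300  ⇒  S_min = 559/1000 m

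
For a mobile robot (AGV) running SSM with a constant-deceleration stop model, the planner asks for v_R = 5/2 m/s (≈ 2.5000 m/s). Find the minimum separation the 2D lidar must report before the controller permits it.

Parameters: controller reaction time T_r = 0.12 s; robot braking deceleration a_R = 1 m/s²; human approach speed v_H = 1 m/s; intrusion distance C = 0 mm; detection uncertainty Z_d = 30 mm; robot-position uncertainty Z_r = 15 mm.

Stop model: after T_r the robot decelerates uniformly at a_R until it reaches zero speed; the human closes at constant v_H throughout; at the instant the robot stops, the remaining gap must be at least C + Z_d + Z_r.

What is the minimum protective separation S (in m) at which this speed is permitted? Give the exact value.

S_min = 609/100 m = 6.0900 m

braking lasts T_s = (5/2)/1 = 2.5000 s
robot in T_r: 2.5000·0.1200 = 0.3000 m
braking distance = 2.5000²/(2·1.0000) = 3.1250 m
human over T_r+T_s: 1.0000·(0.1200+2.5000) = 2.6200 m
residual clearance needed = 0.0000+0.0300+0.0150 = 0.0450 m
S_min ≈ 0.3000+3.1250+2.6200+0.0450  ⇒  S_min = 609/100 m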